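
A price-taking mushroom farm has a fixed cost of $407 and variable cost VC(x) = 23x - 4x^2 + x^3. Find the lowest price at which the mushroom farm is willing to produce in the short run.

$19 per unit

The shutdown price is the minimum of AVC. VC = 23x - 4x^2 + x^3, so AVC = 23 - 4x + x^2.
dAVC/dx = -4 + 2x = 0 gives x = 2. min AVC = 23 - 4·2 + 2^2 = 19.
The firm shuts down for any P below $19.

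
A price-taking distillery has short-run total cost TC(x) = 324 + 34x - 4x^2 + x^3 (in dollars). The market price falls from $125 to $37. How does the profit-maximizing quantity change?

MC = 34 - 8x + 3x^2; the shutdown threshold is min AVC = $30 (at x = 2).
With P = $125 above the shutdown price, P = MC gives x = 7.
At P = $37 ≥ min AVC, set P = MC: x = 3. The firm stays open but cuts output.

Output falls from 7 to 3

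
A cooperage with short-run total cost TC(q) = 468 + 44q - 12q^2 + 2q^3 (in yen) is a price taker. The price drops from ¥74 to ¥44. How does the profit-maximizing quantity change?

MC = 44 - 24q + 6q^2; the shutdown threshold is min AVC = ¥26 (at q = 3).
At P = ¥74 ≥ min AVC, set P = MC on the rising branch: q = 5.
At P = ¥44 ≥ min AVC, set P = MC: q = 4. The firm stays open but cuts output.

Output falls from 5 to 4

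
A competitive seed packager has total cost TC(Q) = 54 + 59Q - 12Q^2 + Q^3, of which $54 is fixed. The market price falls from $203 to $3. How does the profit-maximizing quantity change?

MC = 59 - 24Q + 3Q^2; the shutdown threshold is min AVC = $23 (at Q = 6).
At P = $203 ≥ min AVC, set P = MC on the rising branch: Q = 12.
At P = $3 < min AVC = $23, price no longer covers variable cost at any output, so the firm shuts down: Q = 0.

Output falls from 12 to 0 (the firm shuts down)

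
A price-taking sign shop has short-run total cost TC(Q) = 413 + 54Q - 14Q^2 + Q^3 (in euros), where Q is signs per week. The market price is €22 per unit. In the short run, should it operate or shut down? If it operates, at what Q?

Variable cost is VC = 54Q - 14Q^2 + Q^3, so AVC = VC/Q = 54 - 14Q + Q^2 and MC = dTC/dQ = 54 - 28Q + 3Q^2.
AVC is minimized where dAVC/dQ = -14 + 2Q = 0, at Q = 7; min AVC = 54 - 14·7 + 7^2 = €5.
Since P = €22 ≥ min AVC = €5, price covers variable cost and the firm should produce.
Solving P = MC: 32 - 28Q + 3Q^2 = 0 ⇒ Q = 4/3 or 8. On the upward-sloping branch, Q* = 8.
Check: AVC at Q = 8 is €6 ≤ P, so revenue covers variable cost.
Profit = P·Q − TC = 22·8 − 461 = -€285, a loss, but smaller than the €413 fixed cost the firm would lose by shutting down.

Produce at Q = 8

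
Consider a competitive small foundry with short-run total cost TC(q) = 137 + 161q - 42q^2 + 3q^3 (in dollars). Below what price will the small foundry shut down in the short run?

The shutdown price is the minimum of AVC. VC = 161q - 42q^2 + 3q^3, so AVC = 161 - 42q + 3q^2.
At the minimum of AVC, MC = AVC. MC = 161 - 84q + 9q^2; setting MC = AVC gives 6q^2 - 42q = 0, so q = 7. min AVC = 14.
For P < $14 the firm produces nothing.

$14 per unit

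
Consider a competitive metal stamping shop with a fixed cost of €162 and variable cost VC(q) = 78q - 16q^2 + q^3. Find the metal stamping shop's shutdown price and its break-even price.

AVC = 78 - 16q + q^2; minimized at q = 8, giving min AVC = €14. That is the shutdown price.
ATC = 162/q + 78 - 16q + q^2. Setting dATC/dq = −162/q^2 − 16 + 2q = 0 gives q = 9 (since 2·9^3 − 16·9^2 = 162).
min ATC = 162/9 + 78 − 16·9 + 9^2 = €33. That is the break-even price.
Between these two prices the firm operates at a loss; above €33 it earns a profit.

Shutdown price = €14; break-even price = €33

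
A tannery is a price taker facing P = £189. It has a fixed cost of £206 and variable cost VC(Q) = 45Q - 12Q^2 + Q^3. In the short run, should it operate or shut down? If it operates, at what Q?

Produce at Q = 12

Variable cost is VC = 45Q - 12Q^2 + Q^3, so AVC = VC/Q = 45 - 12Q + Q^2 and MC = dTC/dQ = 45 - 24Q + 3Q^2.
The AVC parabola has its vertex at Q = 12/2 = 6, where AVC = 45 - 12·6 + 6^2 = £9.
P = £189 exceeds min AVC = £9, so the firm stays open.
P = MC gives -144 - 24Q + 3Q^2 = 0, with roots -4 and 12. Take the larger (rising MC): Q* = 12.
Check: AVC at Q = 12 is £45 ≤ P, so revenue covers variable cost.
Profit = P·Q − TC = 189·12 − 746 = £1522.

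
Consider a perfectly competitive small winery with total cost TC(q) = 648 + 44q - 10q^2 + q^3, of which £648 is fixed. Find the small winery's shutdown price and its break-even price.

Shutdown price = min AVC. AVC = 44 - 10q + q^2, with vertex at q = 5 and minimum £19.
ATC = 648/q + 44 - 10q + q^2. Setting dATC/dq = −648/q^2 − 10 + 2q = 0 gives q = 9 (since 2·9^3 − 10·9^2 = 648).
min ATC = 648/9 + 44 − 10·9 + 9^2 = £107. That is the break-even price.
For £19 ≤ P < £107 the firm produces at a loss; below £19 it shuts down.

Shutdown price = £19; break-even price = £107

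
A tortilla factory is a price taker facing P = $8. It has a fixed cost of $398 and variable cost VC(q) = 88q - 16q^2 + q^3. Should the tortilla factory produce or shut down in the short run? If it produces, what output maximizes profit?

From TC, MC = TC'(q) = 88 - 32q + 3q^2 and AVC = VC/q = 88 - 16q + q^2.
The AVC parabola has its vertex at q = 16/2 = 8, where AVC = 88 - 16·8 + 8^2 = $24.
With P < min AVC ($8 < $24), every unit sold adds to the loss.
Best response: produce nothing and absorb the $398 fixed cost.

Shut down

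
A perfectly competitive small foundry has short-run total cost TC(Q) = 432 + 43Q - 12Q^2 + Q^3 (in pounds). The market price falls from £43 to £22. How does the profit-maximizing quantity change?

AVC = 43 - 12Q + Q^2, minimized at Q = 6 where min AVC = £7. MC = 43 - 24Q + 3Q^2.
At P = £43 ≥ min AVC, set P = MC on the rising branch: Q = 8.
At P = £22 ≥ min AVC, set P = MC: Q = 7. The firm stays open but cuts output.

Output falls from 8 to 7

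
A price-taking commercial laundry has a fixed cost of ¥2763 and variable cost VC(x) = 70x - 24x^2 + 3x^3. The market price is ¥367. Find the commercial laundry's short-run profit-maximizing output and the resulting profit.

AVC = 70 - 24x + 3x^2 has its minimum ¥22 at x = 4; price ¥367 clears that bar, so the firm operates.
With MC = 70 - 48x + 9x^2, P = MC on the upward-sloping part at x* = 9.
TR = 367·9 = 3303. TC = 2763 + 873 = 3636. Profit = 3303 − 3636 = -¥333.
By producing, the firm covers all variable cost plus ¥2430 of fixed cost; shutting down would lose the full ¥2763.

Profit = -¥333 at x = 9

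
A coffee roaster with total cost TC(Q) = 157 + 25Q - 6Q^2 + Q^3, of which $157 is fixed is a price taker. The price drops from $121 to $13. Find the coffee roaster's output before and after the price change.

Output falls from 8 to 0 (the firm shuts down)

AVC = 25 - 6Q + Q^2, minimized at Q = 3 where min AVC = $16. MC = 25 - 12Q + 3Q^2.
With P = $121 above the shutdown price, P = MC gives Q = 8.
At P = $13 < min AVC = $16, price no longer covers variable cost at any output, so the firm shuts down: Q = 0.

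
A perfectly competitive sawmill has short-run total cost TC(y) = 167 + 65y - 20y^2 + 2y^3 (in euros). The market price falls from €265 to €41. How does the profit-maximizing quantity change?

Output falls from 10 to 6

AVC = 65 - 20y + 2y^2, minimized at y = 5 where min AVC = €15. MC = 65 - 40y + 6y^2.
At P = €265 ≥ min AVC, set P = MC on the rising branch: y = 10.
At P = €41 ≥ min AVC, set P = MC: y = 6. The firm stays open but cuts output.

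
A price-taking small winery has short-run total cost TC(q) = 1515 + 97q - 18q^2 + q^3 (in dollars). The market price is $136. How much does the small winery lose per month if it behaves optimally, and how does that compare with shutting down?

AVC = 97 - 18q + q^2 has its minimum $16 at q = 9; price $136 clears that bar, so the firm operates.
With MC = 97 - 36q + 3q^2, P = MC on the upward-sloping part at q* = 13.
TR = 136·13 = 1768. TC = 1515 + 416 = 1931. Profit = 1768 − 1931 = -$163.
By producing, the firm covers all variable cost plus $1352 of fixed cost; shutting down would lose the full $1515.

Profit = -$163 at q = 13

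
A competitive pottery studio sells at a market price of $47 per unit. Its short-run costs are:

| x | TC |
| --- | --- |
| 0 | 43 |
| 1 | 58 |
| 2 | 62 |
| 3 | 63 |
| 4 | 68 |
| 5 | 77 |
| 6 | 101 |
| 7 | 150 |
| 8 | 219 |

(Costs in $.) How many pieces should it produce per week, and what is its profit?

x = 6; profit = $181

Compute π = P·x − TC at each output: x=0: -43; x=1: -11; x=2: 32; x=3: 78; x=4: 120; x=5: 158; x=6: 181; x=7: 179; x=8: 157.
Profit is maximized at x = 6. AVC there is 58/6 = $9.67 ≤ P, so producing beats shutting down (which would give -$43).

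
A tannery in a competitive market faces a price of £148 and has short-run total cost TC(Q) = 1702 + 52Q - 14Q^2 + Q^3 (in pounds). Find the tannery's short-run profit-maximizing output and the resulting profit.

Profit = -£262 at Q = 12

AVC = 52 - 14Q + Q^2 has its minimum £3 at Q = 7; price £148 clears that bar, so the firm operates.
MC = 52 - 28Q + 3Q^2. Setting P = MC and taking the root on the rising branch gives Q* = 12.
TR = 148·12 = 1776. TC = 1702 + 336 = 2038. Profit = 1776 − 2038 = -£262.
By producing, the firm covers all variable cost plus £1440 of fixed cost; shutting down would lose the full £1702.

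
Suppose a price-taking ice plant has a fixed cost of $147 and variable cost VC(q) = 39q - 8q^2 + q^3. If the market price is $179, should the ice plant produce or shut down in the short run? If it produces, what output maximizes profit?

Produce at q = 10

From TC, MC = TC'(q) = 39 - 16q + 3q^2 and AVC = VC/q = 39 - 8q + q^2.
The AVC parabola has its vertex at q = 8/2 = 4, where AVC = 39 - 8·4 + 4^2 = $23.
P = $179 exceeds min AVC = $23, so the firm stays open.
Set P = MC: 179 = 39 - 16q + 3q^2 → -140 - 16q + 3q^2 = 0. The roots are q = -14/3 and q = 10; the profit-maximizing output is on the rising part of MC, so q* = 10.
Check: AVC at q = 10 is $59 ≤ P, so revenue covers variable cost.
Profit = P·q − TC = 179·10 − 737 = $1053.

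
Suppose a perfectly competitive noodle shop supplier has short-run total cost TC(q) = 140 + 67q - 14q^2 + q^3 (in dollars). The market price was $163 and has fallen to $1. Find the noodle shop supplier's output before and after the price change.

MC = 67 - 28q + 3q^2; the shutdown threshold is min AVC = $18 (at q = 7).
At P = $163 ≥ min AVC, set P = MC on the rising branch: q = 12.
At P = $1 < min AVC = $18, price no longer covers variable cost at any output, so the firm shuts down: q = 0.

Output falls from 12 to 0 (the firm shuts down)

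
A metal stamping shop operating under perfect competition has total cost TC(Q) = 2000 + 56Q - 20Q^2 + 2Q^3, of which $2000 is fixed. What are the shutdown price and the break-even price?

Shutdown price = $6; break-even price = $256

Shutdown price = min AVC. AVC = 56 - 20Q + 2Q^2, with vertex at Q = 5 and minimum $6.
ATC = 2000/Q + 56 - 20Q + 2Q^2. Setting dATC/dQ = −2000/Q^2 − 20 + 4Q = 0 gives Q = 10 (since 4·10^3 − 20·10^2 = 2000).
min ATC = 2000/10 + 56 − 20·10 + 2·10^2 = $256. That is the break-even price.
For $6 ≤ P < $256 the firm produces at a loss; below $6 it shuts down.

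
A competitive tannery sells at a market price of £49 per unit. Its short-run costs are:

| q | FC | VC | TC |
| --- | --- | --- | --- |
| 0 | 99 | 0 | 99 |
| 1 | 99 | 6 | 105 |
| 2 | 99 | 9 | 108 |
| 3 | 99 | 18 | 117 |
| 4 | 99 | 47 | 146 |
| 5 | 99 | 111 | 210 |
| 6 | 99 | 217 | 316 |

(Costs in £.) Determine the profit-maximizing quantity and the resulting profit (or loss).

q = 4; profit = £50

Tabulate TR − TC: q=0: -99; q=1: -56; q=2: -10; q=3: 30; q=4: 50; q=5: 35; q=6: -22.
Profit is maximized at q = 4. AVC there is 47/4 = £11.75 ≤ P, so producing beats shutting down (which would give -£99).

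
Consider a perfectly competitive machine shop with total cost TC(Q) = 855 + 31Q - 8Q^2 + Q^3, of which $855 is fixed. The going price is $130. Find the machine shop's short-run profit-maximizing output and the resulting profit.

AVC = 31 - 8Q + Q^2 has its minimum $15 at Q = 4; price $130 clears that bar, so the firm operates.
With MC = 31 - 16Q + 3Q^2, P = MC on the upward-sloping part at Q* = 9.
TR = 130·9 = 1170. TC = 855 + 360 = 1215. Profit = 1170 − 1215 = -$45.
That loss of $45 beats the $855 the firm would lose by shutting down; producing recovers $810 of fixed cost.

Profit = -$45 at Q = 9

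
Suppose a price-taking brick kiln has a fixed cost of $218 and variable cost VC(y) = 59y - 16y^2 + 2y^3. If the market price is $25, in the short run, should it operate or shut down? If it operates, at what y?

From TC, MC = TC'(y) = 59 - 32y + 6y^2 and AVC = VC/y = 59 - 16y + 2y^2.
AVC hits its minimum where MC = AVC, at y = 4, giving min AVC = 59 - 16·4 + 2·4^2 = $27.
With P < min AVC ($25 < $27), every unit sold adds to the loss.
Best response: produce nothing and absorb the $218 fixed cost.

Shut down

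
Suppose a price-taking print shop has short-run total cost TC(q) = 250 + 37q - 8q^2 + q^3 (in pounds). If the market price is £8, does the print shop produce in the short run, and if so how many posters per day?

Shut down

Variable cost is VC = 37q - 8q^2 + q^3, so AVC = VC/q = 37 - 8q + q^2 and MC = dTC/dq = 37 - 16q + 3q^2.
AVC is minimized where dAVC/dq = -8 + 2q = 0, at q = 4; min AVC = 37 - 8·4 + 4^2 = £21.
With P < min AVC (£8 < £21), every unit sold adds to the loss.
Shutting down limits the loss to fixed cost, £250.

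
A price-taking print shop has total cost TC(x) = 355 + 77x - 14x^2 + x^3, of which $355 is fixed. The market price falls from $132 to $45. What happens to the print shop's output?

AVC = 77 - 14x + x^2, minimized at x = 7 where min AVC = $28. MC = 77 - 28x + 3x^2.
With P = $132 above the shutdown price, P = MC gives x = 11.
At P = $45 ≥ min AVC, set P = MC: x = 8. The firm stays open but cuts output.

Output falls from 11 to 8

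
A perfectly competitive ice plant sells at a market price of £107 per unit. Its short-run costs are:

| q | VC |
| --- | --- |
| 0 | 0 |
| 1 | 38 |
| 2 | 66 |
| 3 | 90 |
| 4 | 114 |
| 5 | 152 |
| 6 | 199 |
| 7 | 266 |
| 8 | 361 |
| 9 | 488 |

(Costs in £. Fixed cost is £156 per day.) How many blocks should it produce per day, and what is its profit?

q = 8; profit = £339

Tabulate TR − TC: q=0: -156; q=1: -87; q=2: -8; q=3: 75; q=4: 158; q=5: 227; q=6: 287; q=7: 327; q=8: 339; q=9: 319.
Profit is maximized at q = 8. AVC there is 361/8 = £45.12 ≤ P, so producing beats shutting down (which would give -£156).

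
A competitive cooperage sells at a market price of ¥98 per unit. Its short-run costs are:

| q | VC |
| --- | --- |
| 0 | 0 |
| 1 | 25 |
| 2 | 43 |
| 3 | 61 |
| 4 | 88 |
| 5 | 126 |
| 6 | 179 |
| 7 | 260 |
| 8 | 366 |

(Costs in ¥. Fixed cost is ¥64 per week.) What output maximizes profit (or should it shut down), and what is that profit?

Profit at each row (π = 98q − TC): q=0: -64; q=1: 9; q=2: 89; q=3: 169; q=4: 240; q=5: 300; q=6: 345; q=7: 362; q=8: 354.
Profit is maximized at q = 7. AVC there is 260/7 = ¥37.14 ≤ P, so producing beats shutting down (which would give -¥64).

q = 7; profit = ¥362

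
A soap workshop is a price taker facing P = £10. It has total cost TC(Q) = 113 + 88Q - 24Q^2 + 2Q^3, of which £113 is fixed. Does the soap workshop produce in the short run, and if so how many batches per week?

Strip out fixed cost: VC = 88Q - 24Q^2 + 2Q^3. Then AVC = 88 - 24Q + 2Q^2 and MC = 88 - 48Q + 6Q^2.
AVC hits its minimum where MC = AVC, at Q = 6, giving min AVC = 88 - 24·6 + 2·6^2 = £16.
P = £10 lies below min AVC = £16; no output level covers variable cost.
Shutting down limits the loss to fixed cost, £113.

Shut down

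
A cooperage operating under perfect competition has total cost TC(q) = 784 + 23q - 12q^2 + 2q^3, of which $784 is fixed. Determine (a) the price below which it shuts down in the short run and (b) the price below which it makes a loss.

Shutdown price = min AVC. AVC = 23 - 12q + 2q^2, with vertex at q = 3 and minimum $5.
ATC = 784/q + 23 - 12q + 2q^2. Setting dATC/dq = −784/q^2 − 12 + 4q = 0 gives q = 7 (since 4·7^3 − 12·7^2 = 784).
min ATC = 784/7 + 23 − 12·7 + 2·7^2 = $149. That is the break-even price.
For $5 ≤ P < $149 the firm produces at a loss; below $5 it shuts down.

Shutdown price = $5; break-even price = $149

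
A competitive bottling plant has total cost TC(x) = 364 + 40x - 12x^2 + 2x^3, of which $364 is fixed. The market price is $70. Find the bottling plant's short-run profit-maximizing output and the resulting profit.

Profit = -$164 at x = 5

AVC = 40 - 12x + 2x^2 has its minimum $22 at x = 3; price $70 clears that bar, so the firm operates.
With MC = 40 - 24x + 6x^2, P = MC on the upward-sloping part at x* = 5.
TR = 70·5 = 350. TC = 364 + 150 = 514. Profit = 350 − 514 = -$164.
By producing, the firm covers all variable cost plus $200 of fixed cost; shutting down would lose the full $364.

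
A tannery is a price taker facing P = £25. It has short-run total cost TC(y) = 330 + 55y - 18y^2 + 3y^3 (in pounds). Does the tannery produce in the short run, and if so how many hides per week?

Strip out fixed cost: VC = 55y - 18y^2 + 3y^3. Then AVC = 55 - 18y + 3y^2 and MC = 55 - 36y + 9y^2.
AVC hits its minimum where MC = AVC, at y = 3, giving min AVC = 55 - 18·3 + 3·3^2 = £28.
Since P = £25 < min AVC = £28, price fails to cover variable cost at any output.
Best response: produce nothing and absorb the £330 fixed cost.

Shut down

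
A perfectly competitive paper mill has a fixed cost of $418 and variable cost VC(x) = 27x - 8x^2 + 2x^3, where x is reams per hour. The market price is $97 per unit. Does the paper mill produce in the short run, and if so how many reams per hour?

From TC, MC = TC'(x) = 27 - 16x + 6x^2 and AVC = VC/x = 27 - 8x + 2x^2.
AVC hits its minimum where MC = AVC, at x = 2, giving min AVC = 27 - 8·2 + 2·2^2 = $19.
Because $97 ≥ $19, revenue can cover variable cost; the firm operates.
Solving P = MC: -70 - 16x + 6x^2 = 0 ⇒ x = -7/3 or 5. On the upward-sloping branch, x* = 5.
Check: AVC at x = 5 is $37 ≤ P, so revenue covers variable cost.
Profit = P·x − TC = 97·5 − 603 = -$118, a loss, but smaller than the $418 fixed cost the firm would lose by shutting down.

Produce at x = 5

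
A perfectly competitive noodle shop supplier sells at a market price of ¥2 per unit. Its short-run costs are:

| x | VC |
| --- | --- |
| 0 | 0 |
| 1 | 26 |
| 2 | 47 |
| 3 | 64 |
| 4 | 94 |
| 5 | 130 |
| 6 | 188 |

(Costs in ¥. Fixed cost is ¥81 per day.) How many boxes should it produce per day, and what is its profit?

x = 0 (shut down); profit = -¥81

Compute π = P·x − TC at each output: x=0: -81; x=1: -105; x=2: -124; x=3: -139; x=4: -167; x=5: -201; x=6: -257.
Profit is highest at x = 0. Equivalently, the lowest AVC in the table is 64/3 ≈ ¥21.33 at x = 3, and P = ¥2 falls below it — price never covers variable cost, so the firm shuts down and loses only its fixed cost.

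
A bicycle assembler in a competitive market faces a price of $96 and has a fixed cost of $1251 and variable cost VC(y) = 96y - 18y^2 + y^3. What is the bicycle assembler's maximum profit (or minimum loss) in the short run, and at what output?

AVC = 96 - 18y + y^2 has its minimum $15 at y = 9; price $96 clears that bar, so the firm operates.
With MC = 96 - 36y + 3y^2, P = MC on the upward-sloping part at y* = 12.
TR = 96·12 = 1152. TC = 1251 + 288 = 1539. Profit = 1152 − 1539 = -$387.
Shutting down would mean losing the fixed cost of $1251, so operating at a loss of $387 is better by $864.

Profit = -$387 at y = 12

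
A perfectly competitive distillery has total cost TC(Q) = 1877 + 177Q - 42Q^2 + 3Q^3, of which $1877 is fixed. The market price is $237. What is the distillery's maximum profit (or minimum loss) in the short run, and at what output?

Profit = -$77 at Q = 10

AVC = 177 - 42Q + 3Q^2; min AVC = $30 at Q = 7. Since P = $237 ≥ min AVC, the firm produces.
With MC = 177 - 84Q + 9Q^2, P = MC on the upward-sloping part at Q* = 10.
TR = 237·10 = 2370. TC = 1877 + 570 = 2447. Profit = 2370 − 2447 = -$77.
Shutting down would mean losing the fixed cost of $1877, so operating at a loss of $77 is better by $1800.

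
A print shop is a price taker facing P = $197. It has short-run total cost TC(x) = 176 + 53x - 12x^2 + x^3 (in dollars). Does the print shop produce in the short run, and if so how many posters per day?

Strip out fixed cost: VC = 53x - 12x^2 + x^3. Then AVC = 53 - 12x + x^2 and MC = 53 - 24x + 3x^2.
The AVC parabola has its vertex at x = 12/2 = 6, where AVC = 53 - 12·6 + 6^2 = $17.
P = $197 exceeds min AVC = $17, so the firm stays open.
Set P = MC: 197 = 53 - 24x + 3x^2 → -144 - 24x + 3x^2 = 0. The roots are x = -4 and x = 12; the profit-maximizing output is on the rising part of MC, so x* = 12.
Check: AVC at x = 12 is $53 ≤ P, so revenue covers variable cost.
Profit = P·x − TC = 197·12 − 812 = $1552.

Produce at x = 12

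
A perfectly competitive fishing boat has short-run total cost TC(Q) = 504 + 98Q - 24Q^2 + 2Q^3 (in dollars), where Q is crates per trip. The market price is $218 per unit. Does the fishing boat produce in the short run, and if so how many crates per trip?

Variable cost is VC = 98Q - 24Q^2 + 2Q^3, so AVC = VC/Q = 98 - 24Q + 2Q^2 and MC = dTC/dQ = 98 - 48Q + 6Q^2.
AVC is minimized where dAVC/dQ = -24 + 4Q = 0, at Q = 6; min AVC = 98 - 24·6 + 2·6^2 = $26.
Because $218 ≥ $26, revenue can cover variable cost; the firm operates.
Solving P = MC: -120 - 48Q + 6Q^2 = 0 ⇒ Q = -2 or 10. On the upward-sloping branch, Q* = 10.
Check: AVC at Q = 10 is $58 ≤ P, so revenue covers variable cost.
Profit = P·Q − TC = 218·10 − 1084 = $1096.

Produce at Q = 10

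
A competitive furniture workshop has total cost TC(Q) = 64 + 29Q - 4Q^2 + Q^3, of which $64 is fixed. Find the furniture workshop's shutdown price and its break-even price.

AVC = 29 - 4Q + Q^2; minimized at Q = 2, giving min AVC = $25. That is the shutdown price.
ATC = 64/Q + 29 - 4Q + Q^2. Setting dATC/dQ = −64/Q^2 − 4 + 2Q = 0 gives Q = 4 (since 2·4^3 − 4·4^2 = 64).
min ATC = 64/4 + 29 − 4·4 + 4^2 = $45. That is the break-even price.
For $25 ≤ P < $45 the firm produces at a loss; below $25 it shuts down.

Shutdown price = $25; break-even price = $45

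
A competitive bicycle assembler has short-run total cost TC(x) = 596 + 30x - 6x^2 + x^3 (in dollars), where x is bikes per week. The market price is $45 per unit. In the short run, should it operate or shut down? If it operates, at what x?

Produce at x = 5

Strip out fixed cost: VC = 30x - 6x^2 + x^3. Then AVC = 30 - 6x + x^2 and MC = 30 - 12x + 3x^2.
AVC hits its minimum where MC = AVC, at x = 3, giving min AVC = 30 - 6·3 + 3^2 = $21.
P = $45 exceeds min AVC = $21, so the firm stays open.
Solving P = MC: -15 - 12x + 3x^2 = 0 ⇒ x = -1 or 5. On the upward-sloping branch, x* = 5.
Check: AVC at x = 5 is $25 ≤ P, so revenue covers variable cost.
Profit = P·x − TC = 45·5 − 721 = -$496, a loss, but smaller than the $596 fixed cost the firm would lose by shutting down.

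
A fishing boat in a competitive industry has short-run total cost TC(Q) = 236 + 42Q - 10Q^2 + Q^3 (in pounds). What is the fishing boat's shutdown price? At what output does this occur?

£17 per unit, at Q = 5

The firm shuts down when price falls below the minimum of average variable cost. AVC = VC/Q = 42 - 10Q + Q^2.
At the minimum of AVC, MC = AVC. MC = 42 - 20Q + 3Q^2; setting MC = AVC gives 2Q^2 - 10Q = 0, so Q = 5. min AVC = 17.
So the shutdown price is £17.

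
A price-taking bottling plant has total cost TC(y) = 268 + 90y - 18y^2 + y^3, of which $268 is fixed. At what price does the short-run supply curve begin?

Short-run supply begins at min AVC. From VC = 90y - 18y^2 + y^3, AVC = 90 - 18y + y^2.
dAVC/dy = -18 + 2y = 0 gives y = 9. min AVC = 90 - 18·9 + 9^2 = 9.
For P < $9 the firm produces nothing.

$9 per unit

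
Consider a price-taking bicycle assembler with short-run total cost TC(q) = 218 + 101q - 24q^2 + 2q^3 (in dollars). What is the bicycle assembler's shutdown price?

$29 per unit

The firm shuts down when price falls below the minimum of average variable cost. AVC = VC/q = 101 - 24q + 2q^2.
At the minimum of AVC, MC = AVC. MC = 101 - 48q + 6q^2; setting MC = AVC gives 4q^2 - 24q = 0, so q = 6. min AVC = 29.
For P < $29 the firm produces nothing.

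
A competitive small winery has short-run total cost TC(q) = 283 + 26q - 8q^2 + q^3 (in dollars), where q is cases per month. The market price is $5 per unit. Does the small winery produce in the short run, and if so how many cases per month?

Variable cost is VC = 26q - 8q^2 + q^3, so AVC = VC/q = 26 - 8q + q^2 and MC = dTC/dq = 26 - 16q + 3q^2.
The AVC parabola has its vertex at q = 8/2 = 4, where AVC = 26 - 8·4 + 4^2 = $10.
Since P = $5 < min AVC = $10, price fails to cover variable cost at any output.
Best response: produce nothing and absorb the $283 fixed cost.

Shut down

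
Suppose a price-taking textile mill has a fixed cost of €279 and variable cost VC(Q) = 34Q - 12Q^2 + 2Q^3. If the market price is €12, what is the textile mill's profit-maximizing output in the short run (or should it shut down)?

Shut down

From TC, MC = TC'(Q) = 34 - 24Q + 6Q^2 and AVC = VC/Q = 34 - 12Q + 2Q^2.
AVC is minimized where dAVC/dQ = -12 + 4Q = 0, at Q = 3; min AVC = 34 - 12·3 + 2·3^2 = €16.
With P < min AVC (€12 < €16), every unit sold adds to the loss.
The firm minimizes its loss by shutting down and losing only its fixed cost of €279.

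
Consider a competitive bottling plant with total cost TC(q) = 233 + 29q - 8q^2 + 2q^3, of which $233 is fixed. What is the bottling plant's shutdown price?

$21 per unit

The shutdown price is the minimum of AVC. VC = 29q - 8q^2 + 2q^3, so AVC = 29 - 8q + 2q^2.
At the minimum of AVC, MC = AVC. MC = 29 - 16q + 6q^2; setting MC = AVC gives 4q^2 - 8q = 0, so q = 2. min AVC = 21.
The firm shuts down for any P below $21.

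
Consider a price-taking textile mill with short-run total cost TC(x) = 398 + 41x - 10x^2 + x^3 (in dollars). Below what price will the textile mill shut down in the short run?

$16 per unit

Short-run supply begins at min AVC. From VC = 41x - 10x^2 + x^3, AVC = 41 - 10x + x^2.
At the minimum of AVC, MC = AVC. MC = 41 - 20x + 3x^2; setting MC = AVC gives 2x^2 - 10x = 0, so x = 5. min AVC = 16.
So the shutdown price is $16.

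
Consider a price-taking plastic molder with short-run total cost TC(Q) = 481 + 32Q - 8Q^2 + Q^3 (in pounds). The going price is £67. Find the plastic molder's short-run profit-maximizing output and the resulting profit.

AVC = 32 - 8Q + Q^2; min AVC = £16 at Q = 4. Since P = £67 ≥ min AVC, the firm produces.
With MC = 32 - 16Q + 3Q^2, P = MC on the upward-sloping part at Q* = 7.
TR = 67·7 = 469. TC = 481 + 175 = 656. Profit = 469 − 656 = -£187.
Shutting down would mean losing the fixed cost of £481, so operating at a loss of £187 is better by £294.

Profit = -£187 at Q = 7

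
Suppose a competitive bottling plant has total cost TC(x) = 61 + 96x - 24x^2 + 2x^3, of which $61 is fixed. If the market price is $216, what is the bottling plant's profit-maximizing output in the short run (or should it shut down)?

From TC, MC = TC'(x) = 96 - 48x + 6x^2 and AVC = VC/x = 96 - 24x + 2x^2.
The AVC parabola has its vertex at x = 24/4 = 6, where AVC = 96 - 24·6 + 2·6^2 = $24.
Because $216 ≥ $24, revenue can cover variable cost; the firm operates.
Set P = MC: 216 = 96 - 48x + 6x^2 → -120 - 48x + 6x^2 = 0. The roots are x = -2 and x = 10; the profit-maximizing output is on the rising part of MC, so x* = 10.
Check: AVC at x = 10 is $56 ≤ P, so revenue covers variable cost.
Profit = P·x − TC = 216·10 − 621 = $1539.

Produce at x = 10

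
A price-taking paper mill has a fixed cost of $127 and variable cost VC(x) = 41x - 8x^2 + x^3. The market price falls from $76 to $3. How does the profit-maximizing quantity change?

MC = 41 - 16x + 3x^2; the shutdown threshold is min AVC = $25 (at x = 4).
With P = $76 above the shutdown price, P = MC gives x = 7.
At P = $3 < min AVC = $25, price no longer covers variable cost at any output, so the firm shuts down: x = 0.

Output falls from 7 to 0 (the firm shuts down)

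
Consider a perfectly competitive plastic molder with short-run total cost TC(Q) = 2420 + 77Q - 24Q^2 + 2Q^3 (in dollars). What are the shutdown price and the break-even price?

Shutdown price = $5; break-even price = $275

AVC = 77 - 24Q + 2Q^2; minimized at Q = 6, giving min AVC = $5. That is the shutdown price.
ATC = 2420/Q + 77 - 24Q + 2Q^2. Setting dATC/dQ = −2420/Q^2 − 24 + 4Q = 0 gives Q = 11 (since 4·11^3 − 24·11^2 = 2420).
min ATC = 2420/11 + 77 − 24·11 + 2·11^2 = $275. That is the break-even price.
For $5 ≤ P < $275 the firm produces at a loss; below $5 it shuts down.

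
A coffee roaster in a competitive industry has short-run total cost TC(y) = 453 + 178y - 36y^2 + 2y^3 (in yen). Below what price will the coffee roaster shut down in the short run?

¥16 per unit

Short-run supply begins at min AVC. From VC = 178y - 36y^2 + 2y^3, AVC = 178 - 36y + 2y^2.
dAVC/dy = -36 + 4y = 0 gives y = 9. min AVC = 178 - 36·9 + 2·9^2 = 16.
So the shutdown price is ¥16.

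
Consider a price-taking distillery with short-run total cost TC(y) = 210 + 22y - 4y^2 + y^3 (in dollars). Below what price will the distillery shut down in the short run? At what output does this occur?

$18 per unit, at y = 2

The shutdown price is the minimum of AVC. VC = 22y - 4y^2 + y^3, so AVC = 22 - 4y + y^2.
At the minimum of AVC, MC = AVC. MC = 22 - 8y + 3y^2; setting MC = AVC gives 2y^2 - 4y = 0, so y = 2. min AVC = 18.
The firm shuts down for any P below $18.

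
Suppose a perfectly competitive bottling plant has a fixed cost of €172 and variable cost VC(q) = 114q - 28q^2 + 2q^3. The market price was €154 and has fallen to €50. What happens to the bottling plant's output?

Output falls from 10 to 8

MC = 114 - 56q + 6q^2; the shutdown threshold is min AVC = €16 (at q = 7).
With P = €154 above the shutdown price, P = MC gives q = 10.
At P = €50 ≥ min AVC, set P = MC: q = 8. The firm stays open but cuts output.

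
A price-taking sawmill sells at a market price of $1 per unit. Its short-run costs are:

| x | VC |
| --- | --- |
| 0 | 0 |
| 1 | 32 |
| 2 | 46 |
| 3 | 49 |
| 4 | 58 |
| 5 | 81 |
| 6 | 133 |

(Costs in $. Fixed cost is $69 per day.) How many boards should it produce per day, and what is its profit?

Tabulate TR − TC: x=0: -69; x=1: -100; x=2: -113; x=3: -115; x=4: -123; x=5: -145; x=6: -196.
Profit is highest at x = 0. Equivalently, the lowest AVC in the table is 58/4 ≈ $14.50 at x = 4, and P = $1 falls below it — price never covers variable cost, so the firm shuts down and loses only its fixed cost.

x = 0 (shut down); profit = -$69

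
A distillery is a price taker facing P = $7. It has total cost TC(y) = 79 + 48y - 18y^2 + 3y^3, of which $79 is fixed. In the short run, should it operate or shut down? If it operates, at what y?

Shut down

Variable cost is VC = 48y - 18y^2 + 3y^3, so AVC = VC/y = 48 - 18y + 3y^2 and MC = dTC/dy = 48 - 36y + 9y^2.
AVC is minimized where dAVC/dy = -18 + 6y = 0, at y = 3; min AVC = 48 - 18·3 + 3·3^2 = $21.
P = $7 lies below min AVC = $21; no output level covers variable cost.
The firm minimizes its loss by shutting down and losing only its fixed cost of $79.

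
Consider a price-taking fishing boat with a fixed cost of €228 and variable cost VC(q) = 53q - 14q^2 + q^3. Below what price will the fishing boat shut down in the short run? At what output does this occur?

The shutdown price is the minimum of AVC. VC = 53q - 14q^2 + q^3, so AVC = 53 - 14q + q^2.
dAVC/dq = -14 + 2q = 0 gives q = 7. min AVC = 53 - 14·7 + 7^2 = 4.
For P < €4 the firm produces nothing.

€4 per unit, at q = 7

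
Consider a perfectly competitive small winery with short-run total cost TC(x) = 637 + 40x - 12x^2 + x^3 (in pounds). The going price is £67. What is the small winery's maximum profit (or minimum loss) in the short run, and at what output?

AVC = 40 - 12x + x^2 has its minimum £4 at x = 6; price £67 clears that bar, so the firm operates.
MC = 40 - 24x + 3x^2. Setting P = MC and taking the root on the rising branch gives x* = 9.
TR = 67·9 = 603. TC = 637 + 117 = 754. Profit = 603 − 754 = -£151.
By producing, the firm covers all variable cost plus £486 of fixed cost; shutting down would lose the full £637.

Profit = -£151 at x = 9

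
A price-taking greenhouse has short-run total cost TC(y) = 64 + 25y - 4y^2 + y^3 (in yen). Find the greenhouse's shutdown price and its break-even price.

AVC = 25 - 4y + y^2; minimized at y = 2, giving min AVC = ¥21. That is the shutdown price.
ATC = 64/y + 25 - 4y + y^2. Setting dATC/dy = −64/y^2 − 4 + 2y = 0 gives y = 4 (since 2·4^3 − 4·4^2 = 64).
min ATC = 64/4 + 25 − 4·4 + 4^2 = ¥41. That is the break-even price.
Between these two prices the firm operates at a loss; above ¥41 it earns a profit.

Shutdown price = ¥21; break-even price = ¥41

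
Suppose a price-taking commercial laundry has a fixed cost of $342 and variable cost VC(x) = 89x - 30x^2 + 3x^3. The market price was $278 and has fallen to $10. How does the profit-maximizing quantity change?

AVC = 89 - 30x + 3x^2, minimized at x = 5 where min AVC = $14. MC = 89 - 60x + 9x^2.
At P = $278 ≥ min AVC, set P = MC on the rising branch: x = 9.
At P = $10 < min AVC = $14, price no longer covers variable cost at any output, so the firm shuts down: x = 0.

Output falls from 9 to 0 (the firm shuts down)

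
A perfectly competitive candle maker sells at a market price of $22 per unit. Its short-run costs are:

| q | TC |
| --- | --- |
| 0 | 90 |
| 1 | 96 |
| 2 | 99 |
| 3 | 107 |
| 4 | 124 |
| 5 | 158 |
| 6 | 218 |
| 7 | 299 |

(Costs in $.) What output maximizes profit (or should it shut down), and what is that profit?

Tabulate TR − TC: q=0: -90; q=1: -74; q=2: -55; q=3: -41; q=4: -36; q=5: -48; q=6: -86; q=7: -145.
Profit is maximized at q = 4. AVC there is 34/4 = $8.50 ≤ P, so producing beats shutting down (which would give -$90).

q = 4; profit = -$36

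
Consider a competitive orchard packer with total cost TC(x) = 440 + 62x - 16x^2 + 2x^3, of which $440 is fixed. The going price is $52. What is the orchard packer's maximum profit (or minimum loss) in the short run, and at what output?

Profit = -$340 at x = 5

AVC = 62 - 16x + 2x^2 has its minimum $30 at x = 4; price $52 clears that bar, so the firm operates.
With MC = 62 - 32x + 6x^2, P = MC on the upward-sloping part at x* = 5.
TR = 52·5 = 260. TC = 440 + 160 = 600. Profit = 260 − 600 = -$340.
That loss of $340 beats the $440 the firm would lose by shutting down; producing recovers $100 of fixed cost.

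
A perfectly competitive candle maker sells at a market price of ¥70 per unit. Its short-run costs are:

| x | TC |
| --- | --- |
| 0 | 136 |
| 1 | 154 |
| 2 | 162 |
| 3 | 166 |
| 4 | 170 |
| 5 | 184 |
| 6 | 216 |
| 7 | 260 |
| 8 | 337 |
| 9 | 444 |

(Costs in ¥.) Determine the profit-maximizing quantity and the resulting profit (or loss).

x = 7; profit = ¥230

Tabulate TR − TC: x=0: -136; x=1: -84; x=2: -22; x=3: 44; x=4: 110; x=5: 166; x=6: 204; x=7: 230; x=8: 223; x=9: 186.
Profit is maximized at x = 7. AVC there is 124/7 = ¥17.71 ≤ P, so producing beats shutting down (which would give -¥136).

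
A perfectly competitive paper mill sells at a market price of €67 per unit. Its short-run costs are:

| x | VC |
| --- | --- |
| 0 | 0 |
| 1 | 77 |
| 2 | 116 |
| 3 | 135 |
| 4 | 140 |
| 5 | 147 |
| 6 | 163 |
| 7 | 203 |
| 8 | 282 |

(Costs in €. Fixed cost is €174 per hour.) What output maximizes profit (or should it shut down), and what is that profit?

x = 7; profit = €92

Profit at each row (π = 67x − TC): x=0: -174; x=1: -184; x=2: -156; x=3: -108; x=4: -46; x=5: 14; x=6: 65; x=7: 92; x=8: 80.
Profit is maximized at x = 7. AVC there is 203/7 = €29 ≤ P, so producing beats shutting down (which would give -€174).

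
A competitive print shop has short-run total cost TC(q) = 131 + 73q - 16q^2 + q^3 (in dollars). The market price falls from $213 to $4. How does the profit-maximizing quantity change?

MC = 73 - 32q + 3q^2; the shutdown threshold is min AVC = $9 (at q = 8).
With P = $213 above the shutdown price, P = MC gives q = 14.
At P = $4 < min AVC = $9, price no longer covers variable cost at any output, so the firm shuts down: q = 0.

Output falls from 14 to 0 (the firm shuts down)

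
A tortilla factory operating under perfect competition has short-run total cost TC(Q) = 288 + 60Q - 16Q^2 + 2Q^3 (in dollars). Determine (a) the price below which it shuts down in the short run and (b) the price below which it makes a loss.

AVC = 60 - 16Q + 2Q^2; minimized at Q = 4, giving min AVC = $28. That is the shutdown price.
ATC = 288/Q + 60 - 16Q + 2Q^2. Setting dATC/dQ = −288/Q^2 − 16 + 4Q = 0 gives Q = 6 (since 4·6^3 − 16·6^2 = 288).
min ATC = 288/6 + 60 − 16·6 + 2·6^2 = $84. That is the break-even price.
For $28 ≤ P < $84 the firm produces at a loss; below $28 it shuts down.

Shutdown price = $28; break-even price = $84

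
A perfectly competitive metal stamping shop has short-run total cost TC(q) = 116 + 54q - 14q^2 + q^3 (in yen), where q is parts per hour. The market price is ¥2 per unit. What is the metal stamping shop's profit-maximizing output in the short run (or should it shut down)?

Shut down

Strip out fixed cost: VC = 54q - 14q^2 + q^3. Then AVC = 54 - 14q + q^2 and MC = 54 - 28q + 3q^2.
AVC is minimized where dAVC/dq = -14 + 2q = 0, at q = 7; min AVC = 54 - 14·7 + 7^2 = ¥5.
With P < min AVC (¥2 < ¥5), every unit sold adds to the loss.
Best response: produce nothing and absorb the ¥116 fixed cost.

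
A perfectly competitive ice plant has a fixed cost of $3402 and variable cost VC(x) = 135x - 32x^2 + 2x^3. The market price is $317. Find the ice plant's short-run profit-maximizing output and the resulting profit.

Profit = -$22 at x = 13

AVC = 135 - 32x + 2x^2; min AVC = $7 at x = 8. Since P = $317 ≥ min AVC, the firm produces.
With MC = 135 - 64x + 6x^2, P = MC on the upward-sloping part at x* = 13.
TR = 317·13 = 4121. TC = 3402 + 741 = 4143. Profit = 4121 − 4143 = -$22.
That loss of $22 beats the $3402 the firm would lose by shutting down; producing recovers $3380 of fixed cost.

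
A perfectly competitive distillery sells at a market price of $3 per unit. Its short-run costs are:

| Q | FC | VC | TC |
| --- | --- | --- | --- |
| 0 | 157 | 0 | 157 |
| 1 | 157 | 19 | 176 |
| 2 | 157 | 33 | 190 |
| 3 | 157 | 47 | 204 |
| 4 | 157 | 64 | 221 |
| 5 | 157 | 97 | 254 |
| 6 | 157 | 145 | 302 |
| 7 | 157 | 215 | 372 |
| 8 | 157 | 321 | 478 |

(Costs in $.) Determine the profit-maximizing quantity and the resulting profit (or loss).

Tabulate TR − TC: Q=0: -157; Q=1: -173; Q=2: -184; Q=3: -195; Q=4: -209; Q=5: -239; Q=6: -284; Q=7: -351; Q=8: -454.
Profit is highest at Q = 0. Equivalently, the lowest AVC in the table is 47/3 ≈ $15.67 at Q = 3, and P = $3 falls below it — price never covers variable cost, so the firm shuts down and loses only its fixed cost.

Q = 0 (shut down); profit = -$157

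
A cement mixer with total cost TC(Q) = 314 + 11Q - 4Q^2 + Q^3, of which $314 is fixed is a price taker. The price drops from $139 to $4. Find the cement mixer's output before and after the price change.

Output falls from 8 to 0 (the firm shuts down)

AVC = 11 - 4Q + Q^2, minimized at Q = 2 where min AVC = $7. MC = 11 - 8Q + 3Q^2.
With P = $139 above the shutdown price, P = MC gives Q = 8.
At P = $4 < min AVC = $7, price no longer covers variable cost at any output, so the firm shuts down: Q = 0.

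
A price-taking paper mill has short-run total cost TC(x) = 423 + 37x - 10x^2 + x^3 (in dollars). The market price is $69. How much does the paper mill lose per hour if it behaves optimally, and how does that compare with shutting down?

Profit = -$39 at x = 8

AVC = 37 - 10x + x^2; min AVC = $12 at x = 5. Since P = $69 ≥ min AVC, the firm produces.
MC = 37 - 20x + 3x^2. Setting P = MC and taking the root on the rising branch gives x* = 8.
TR = 69·8 = 552. TC = 423 + 168 = 591. Profit = 552 − 591 = -$39.
That loss of $39 beats the $423 the firm would lose by shutting down; producing recovers $384 of fixed cost.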